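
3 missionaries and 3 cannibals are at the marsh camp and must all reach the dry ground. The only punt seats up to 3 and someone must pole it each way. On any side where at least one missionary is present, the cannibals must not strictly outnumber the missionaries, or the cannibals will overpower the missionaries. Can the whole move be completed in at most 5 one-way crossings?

Yes — this plan uses 5 crossings (≤ 5):
1. 2 cannibals → the dry ground.  (the marsh camp: 3M 1C; the dry ground: 0M 2C)
2. 1 cannibal ← the marsh camp.  (the marsh camp: 3M 2C; the dry ground: 0M 1C)
3. 3 missionaries → the dry ground.  (the marsh camp: 0M 2C; the dry ground: 3M 1C)
4. 1 cannibal ← the marsh camp.  (the marsh camp: 0M 3C; the dry ground: 3M 0C)
5. 3 cannibals → the dry ground.  (the marsh camp: 0M 0C; the dry ground: 3M 3C)

Yes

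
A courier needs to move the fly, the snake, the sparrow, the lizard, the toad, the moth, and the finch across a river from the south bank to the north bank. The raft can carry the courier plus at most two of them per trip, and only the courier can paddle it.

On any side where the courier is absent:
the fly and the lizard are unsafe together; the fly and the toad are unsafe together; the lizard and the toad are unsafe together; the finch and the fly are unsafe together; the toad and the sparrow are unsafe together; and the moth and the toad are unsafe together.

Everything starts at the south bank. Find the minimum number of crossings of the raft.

Counting alone: the courier can take at most 2 across per trip to the north bank, so moving all 7 needs at least 4 loaded trips out, with a return between consecutive ones — at least 7 crossings.
The safety rule pushes this higher. Following every safe sequence of crossings, the most of the 7 that can be at the north bank as the raft arrives there on crossings 7, 9 is 5, 6 respectively — never all 7.
So no plan with fewer than 11 crossings exists, and this one achieves 11:
1. Courier goes to the north bank with the fly and the toad.
2. Courier goes back to the south bank with the fly.
3. Courier goes to the north bank with the fly and the snake.
4. Courier goes back to the south bank with the fly.
5. Courier goes to the north bank with the fly and the sparrow.
6. Courier goes back to the south bank with the toad.
7. Courier goes to the north bank with the lizard and the moth.
8. Courier goes back to the south bank with the fly.
9. Courier goes to the north bank with the finch and the fly.
10. Courier goes back to the south bank with the fly.
11. Courier goes to the north bank with the fly and the toad.

11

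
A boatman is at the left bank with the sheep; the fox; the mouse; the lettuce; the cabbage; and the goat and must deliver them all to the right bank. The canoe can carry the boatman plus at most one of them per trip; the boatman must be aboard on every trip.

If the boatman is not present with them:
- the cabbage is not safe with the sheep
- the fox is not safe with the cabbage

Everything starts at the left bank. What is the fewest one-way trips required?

Counting alone: the boatman can take at most 1 across per trip to the right bank, so moving all 6 needs at least 6 loaded trips out, with a return between consecutive ones — at least 11 crossings.
The safety rule pushes this higher. Following every safe sequence of crossings, the most of the 6 that can be at the right bank as the canoe arrives there on crossing 11 is 5 — never all 6.
So no plan with fewer than 13 crossings exists, and this one achieves 13:
1. Boatman goes to the right bank with the cabbage.
2. Boatman goes back to the left bank alone.
3. Boatman goes to the right bank with the sheep.
4. Boatman goes back to the left bank with the cabbage.
5. Boatman goes to the right bank with the fox.
6. Boatman goes back to the left bank alone.
7. Boatman goes to the right bank with the mouse.
8. Boatman goes back to the left bank alone.
9. Boatman goes to the right bank with the lettuce.
10. Boatman goes back to the left bank alone.
11. Boatman goes to the right bank with the goat.
12. Boatman goes back to the left bank alone.
13. Boatman goes to the right bank with the cabbage.

13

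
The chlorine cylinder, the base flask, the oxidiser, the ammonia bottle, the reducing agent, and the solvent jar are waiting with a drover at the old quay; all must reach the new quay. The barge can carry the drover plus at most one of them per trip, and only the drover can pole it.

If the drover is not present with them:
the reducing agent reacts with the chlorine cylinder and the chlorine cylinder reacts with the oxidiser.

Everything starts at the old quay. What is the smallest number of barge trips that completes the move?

Counting alone: the drover can take at most 1 across per trip to the new quay, so moving all 6 needs at least 6 loaded trips out, with a return between consecutive ones — at least 11 crossings.
The safety rule pushes this higher. Following every safe sequence of crossings, the most of the 6 that can be at the new quay as the barge arrives there on crossing 11 is 5 — never all 6.
So no plan with fewer than 13 crossings exists, and this one achieves 13:
1. Drover goes to the new quay with the chlorine cylinder.
2. Drover goes back to the old quay alone.
3. Drover goes to the new quay with the base flask.
4. Drover goes back to the old quay alone.
5. Drover goes to the new quay with the oxidiser.
6. Drover goes back to the old quay with the chlorine cylinder.
7. Drover goes to the new quay with the reducing agent.
8. Drover goes back to the old quay alone.
9. Drover goes to the new quay with the ammonia bottle.
10. Drover goes back to the old quay alone.
11. Drover goes to the new quay with the solvent jar.
12. Drover goes back to the old quay alone.
13. Drover goes to the new quay with the chlorine cylinder.

13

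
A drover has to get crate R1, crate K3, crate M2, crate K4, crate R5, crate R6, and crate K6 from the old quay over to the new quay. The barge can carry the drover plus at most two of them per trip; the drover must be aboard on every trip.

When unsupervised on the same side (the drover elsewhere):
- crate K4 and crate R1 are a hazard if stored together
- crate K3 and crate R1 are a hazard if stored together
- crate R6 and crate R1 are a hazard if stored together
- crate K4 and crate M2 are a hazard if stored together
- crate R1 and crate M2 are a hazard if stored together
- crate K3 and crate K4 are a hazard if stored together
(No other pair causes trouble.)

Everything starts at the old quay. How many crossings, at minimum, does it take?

11

Counting alone: the drover can take at most 2 across per trip to the new quay, so moving all 7 needs at least 4 loaded trips out, with a return between consecutive ones — at least 7 crossings.
The safety rule pushes this higher. Following every safe sequence of crossings, the most of the 7 that can be at the new quay as the barge arrives there on crossings 7, 9 is 5, 6 respectively — never all 7.
So no plan with fewer than 11 crossings exists, and this one achieves 11:
1. Drover goes to the new quay with crate K4 and crate R1.
2. Drover goes back to the old quay with crate R1.
3. Drover goes to the new quay with crate R1 and crate R5.
4. Drover goes back to the old quay with crate R1.
5. Drover goes to the new quay with crate R1 and crate R6.
6. Drover goes back to the old quay with crate R1.
7. Drover goes to the new quay with crate K6 and crate R1.
8. Drover goes back to the old quay with crate R1.
9. Drover goes to the new quay with crate K3 and crate M2.
10. Drover goes back to the old quay with crate K4.
11. Drover goes to the new quay with crate K4 and crate R1.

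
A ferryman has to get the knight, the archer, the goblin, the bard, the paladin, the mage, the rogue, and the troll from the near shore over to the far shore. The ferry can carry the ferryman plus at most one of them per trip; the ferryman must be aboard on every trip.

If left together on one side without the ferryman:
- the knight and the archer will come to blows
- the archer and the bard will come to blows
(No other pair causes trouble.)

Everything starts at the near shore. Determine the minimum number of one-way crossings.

17

Counting alone: the ferryman can take at most 1 across per trip to the far shore, so moving all 8 needs at least 8 loaded trips out, with a return between consecutive ones — at least 15 crossings.
The safety rule pushes this higher. Following every safe sequence of crossings, the most of the 8 that can be at the far shore as the ferry arrives there on crossing 15 is 7 — never all 8.
So no plan with fewer than 17 crossings exists, and this one achieves 17:
1. Ferryman goes to the far shore with the archer.  [the near shore: the bard, the goblin, the knight, the mage, the paladin, the rogue, the troll | the far shore: the archer]
2. Ferryman goes back to the near shore alone.  [the near shore: the bard, the goblin, the knight, the mage, the paladin, the rogue, the troll | the far shore: the archer]
3. Ferryman goes to the far shore with the knight.  [the near shore: the bard, the goblin, the mage, the paladin, the rogue, the troll | the far shore: the archer, the knight]
4. Ferryman goes back to the near shore with the archer.  [the near shore: the archer, the bard, the goblin, the mage, the paladin, the rogue, the troll | the far shore: the knight]
5. Ferryman goes to the far shore with the bard.  [the near shore: the archer, the goblin, the mage, the paladin, the rogue, the troll | the far shore: the bard, the knight]
6. Ferryman goes back to the near shore alone.  [the near shore: the archer, the goblin, the mage, the paladin, the rogue, the troll | the far shore: the bard, the knight]
7. Ferryman goes to the far shore with the goblin.  [the near shore: the archer, the mage, the paladin, the rogue, the troll | the far shore: the bard, the goblin, the knight]
8. Ferryman goes back to the near shore alone.  [the near shore: the archer, the mage, the paladin, the rogue, the troll | the far shore: the bard, the goblin, the knight]
9. Ferryman goes to the far shore with the paladin.  [the near shore: the archer, the mage, the rogue, the troll | the far shore: the bard, the goblin, the knight, the paladin]
10. Ferryman goes back to the near shore alone.  [the near shore: the archer, the mage, the rogue, the troll | the far shore: the bard, the goblin, the knight, the paladin]
11. Ferryman goes to the far shore with the mage.  [the near shore: the archer, the rogue, the troll | the far shore: the bard, the goblin, the knight, the mage, the paladin]
12. Ferryman goes back to the near shore alone.  [the near shore: the archer, the rogue, the troll | the far shore: the bard, the goblin, the knight, the mage, the paladin]
13. Ferryman goes to the far shore with the rogue.  [the near shore: the archer, the troll | the far shore: the bard, the goblin, the knight, the mage, the paladin, the rogue]
14. Ferryman goes back to the near shore alone.  [the near shore: the archer, the troll | the far shore: the bard, the goblin, the knight, the mage, the paladin, the rogue]
15. Ferryman goes to the far shore with the troll.  [the near shore: the archer | the far shore: the bard, the goblin, the knight, the mage, the paladin, the rogue, the troll]
16. Ferryman goes back to the near shore alone.  [the near shore: the archer | the far shore: the bard, the goblin, the knight, the mage, the paladin, the rogue, the troll]
17. Ferryman goes to the far shore with the archer.  [the near shore: — | the far shore: the archer, the bard, the goblin, the knight, the mage, the paladin, the rogue, the troll]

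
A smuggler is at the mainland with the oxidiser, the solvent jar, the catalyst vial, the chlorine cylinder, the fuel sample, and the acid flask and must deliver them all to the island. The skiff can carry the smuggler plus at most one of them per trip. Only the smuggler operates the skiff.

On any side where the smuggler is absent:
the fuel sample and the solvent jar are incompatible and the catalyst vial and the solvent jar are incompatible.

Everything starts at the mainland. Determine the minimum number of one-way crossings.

Counting alone: the smuggler can take at most 1 across per trip to the island, so moving all 6 needs at least 6 loaded trips out, with a return between consecutive ones — at least 11 crossings.
The safety rule pushes this higher. Following every safe sequence of crossings, the most of the 6 that can be at the island as the skiff arrives there on crossing 11 is 5 — never all 6.
So no plan with fewer than 13 crossings exists, and this one achieves 13:
1. Smuggler goes to the island with the solvent jar.  [the mainland: the acid flask, the catalyst vial, the chlorine cylinder, the fuel sample, the oxidiser | the island: the solvent jar]
2. Smuggler goes back to the mainland alone.  [the mainland: the acid flask, the catalyst vial, the chlorine cylinder, the fuel sample, the oxidiser | the island: the solvent jar]
3. Smuggler goes to the island with the oxidiser.  [the mainland: the acid flask, the catalyst vial, the chlorine cylinder, the fuel sample | the island: the oxidiser, the solvent jar]
4. Smuggler goes back to the mainland alone.  [the mainland: the acid flask, the catalyst vial, the chlorine cylinder, the fuel sample | the island: the oxidiser, the solvent jar]
5. Smuggler goes to the island with the catalyst vial.  [the mainland: the acid flask, the chlorine cylinder, the fuel sample | the island: the catalyst vial, the oxidiser, the solvent jar]
6. Smuggler goes back to the mainland with the solvent jar.  [the mainland: the acid flask, the chlorine cylinder, the fuel sample, the solvent jar | the island: the catalyst vial, the oxidiser]
7. Smuggler goes to the island with the fuel sample.  [the mainland: the acid flask, the chlorine cylinder, the solvent jar | the island: the catalyst vial, the fuel sample, the oxidiser]
8. Smuggler goes back to the mainland alone.  [the mainland: the acid flask, the chlorine cylinder, the solvent jar | the island: the catalyst vial, the fuel sample, the oxidiser]
9. Smuggler goes to the island with the chlorine cylinder.  [the mainland: the acid flask, the solvent jar | the island: the catalyst vial, the chlorine cylinder, the fuel sample, the oxidiser]
10. Smuggler goes back to the mainland alone.  [the mainland: the acid flask, the solvent jar | the island: the catalyst vial, the chlorine cylinder, the fuel sample, the oxidiser]
11. Smuggler goes to the island with the acid flask.  [the mainland: the solvent jar | the island: the acid flask, the catalyst vial, the chlorine cylinder, the fuel sample, the oxidiser]
12. Smuggler goes back to the mainland alone.  [the mainland: the solvent jar | the island: the acid flask, the catalyst vial, the chlorine cylinder, the fuel sample, the oxidiser]
13. Smuggler goes to the island with the solvent jar.  [the mainland: — | the island: the acid flask, the catalyst vial, the chlorine cylinder, the fuel sample, the oxidiser, the solvent jar]

13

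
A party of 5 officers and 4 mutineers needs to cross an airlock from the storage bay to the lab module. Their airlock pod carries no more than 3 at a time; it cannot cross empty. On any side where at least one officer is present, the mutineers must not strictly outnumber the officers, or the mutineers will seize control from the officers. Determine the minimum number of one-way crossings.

7

Counting alone: each trip to the lab module takes at most 3 across and each return brings at least 1 back, so after t trips out (and t−1 returns) at most 3t − (t−1) of the 9 are across; that first reaches 9 at t = 4, so at least 7 crossings are needed.
The plan below uses exactly 7 crossings, so it is optimal:
1. 3 mutineers → the lab module.  (the storage bay: 5O 1M; the lab module: 0O 3M)
2. 1 mutineer ← the storage bay.  (the storage bay: 5O 2M; the lab module: 0O 2M)
3. 3 officers → the lab module.  (the storage bay: 2O 2M; the lab module: 3O 2M)
4. 1 officer ← the storage bay.  (the storage bay: 3O 2M; the lab module: 2O 2M)
5. 2 officers and 1 mutineer → the lab module.  (the storage bay: 1O 1M; the lab module: 4O 3M)
6. 1 officer ← the storage bay.  (the storage bay: 2O 1M; the lab module: 3O 3M)
7. 2 officers and 1 mutineer → the lab module.  (the storage bay: 0O 0M; the lab module: 5O 4M)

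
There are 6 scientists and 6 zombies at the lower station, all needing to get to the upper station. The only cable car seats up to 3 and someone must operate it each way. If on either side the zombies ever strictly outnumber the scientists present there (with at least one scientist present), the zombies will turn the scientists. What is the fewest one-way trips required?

Following every safe sequence of crossings from the start, the most of the 12 that can be at the upper station as the cable car arrives there on crossings 1, 3, 5 is 3, 5, 6 respectively; the best ever achieved is 6 of 12.
From crossing 7 on, no configuration arises that was not already reachable earlier: only 17 distinct safe configurations (who is on which side, and where the cable car is) can ever be reached, none of them has everyone across, and every continuation just revisits them. They are: 0 scientists + 0 zombies across (cable car back at the start); 0 scientists + 1 zombie across (cable car there); 0 scientists + 1 zombie across (cable car back at the start); 0 scientists + 2 zombies across (cable car there); 0 scientists + 2 zombies across (cable car back at the start); 0 scientists + 3 zombies across (cable car there); 0 scientists + 3 zombies across (cable car back at the start); 0 scientists + 4 zombies across (cable car there); 0 scientists + 4 zombies across (cable car back at the start); 0 scientists + 5 zombies across (cable car there); 0 scientists + 5 zombies across (cable car back at the start); 0 scientists + 6 zombies across (cable car there); 1 scientist + 1 zombie across (cable car there); 1 scientist + 1 zombie across (cable car back at the start); 2 scientists + 2 zombies across (cable car there); 2 scientists + 2 zombies across (cable car back at the start); 3 scientists + 3 zombies across (cable car there). So no valid plan exists.

impossible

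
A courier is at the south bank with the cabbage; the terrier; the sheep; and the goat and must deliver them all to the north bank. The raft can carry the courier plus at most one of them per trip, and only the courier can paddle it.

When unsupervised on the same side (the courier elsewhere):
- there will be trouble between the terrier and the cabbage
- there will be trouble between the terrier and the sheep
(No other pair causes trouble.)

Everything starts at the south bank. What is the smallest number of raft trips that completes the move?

Counting alone: the courier can take at most 1 across per trip to the north bank, so moving all 4 needs at least 4 loaded trips out, with a return between consecutive ones — at least 7 crossings.
The safety rule pushes this higher. Following every safe sequence of crossings, the most of the 4 that can be at the north bank as the raft arrives there on crossing 7 is 3 — never all 4.
So no plan with fewer than 9 crossings exists, and this one achieves 9:
1. Courier goes to the north bank with the terrier.  [the south bank: the cabbage, the goat, the sheep | the north bank: the terrier]
2. Courier goes back to the south bank alone.  [the south bank: the cabbage, the goat, the sheep | the north bank: the terrier]
3. Courier goes to the north bank with the cabbage.  [the south bank: the goat, the sheep | the north bank: the cabbage, the terrier]
4. Courier goes back to the south bank with the terrier.  [the south bank: the goat, the sheep, the terrier | the north bank: the cabbage]
5. Courier goes to the north bank with the sheep.  [the south bank: the goat, the terrier | the north bank: the cabbage, the sheep]
6. Courier goes back to the south bank alone.  [the south bank: the goat, the terrier | the north bank: the cabbage, the sheep]
7. Courier goes to the north bank with the goat.  [the south bank: the terrier | the north bank: the cabbage, the goat, the sheep]
8. Courier goes back to the south bank alone.  [the south bank: the terrier | the north bank: the cabbage, the goat, the sheep]
9. Courier goes to the north bank with the terrier.  [the south bank: — | the north bank: the cabbage, the goat, the sheep, the terrier]

9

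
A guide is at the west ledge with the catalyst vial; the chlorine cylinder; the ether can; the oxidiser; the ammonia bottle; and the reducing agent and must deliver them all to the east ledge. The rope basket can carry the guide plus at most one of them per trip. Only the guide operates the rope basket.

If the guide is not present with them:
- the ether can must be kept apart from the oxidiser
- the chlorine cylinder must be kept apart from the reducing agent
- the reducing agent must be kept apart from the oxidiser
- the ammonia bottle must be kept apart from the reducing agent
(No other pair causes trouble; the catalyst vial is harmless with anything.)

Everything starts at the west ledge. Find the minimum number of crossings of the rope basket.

impossible

Whatever the first load, the items left behind include a forbidden pair without the guide. No opening move is safe, so no plan exists.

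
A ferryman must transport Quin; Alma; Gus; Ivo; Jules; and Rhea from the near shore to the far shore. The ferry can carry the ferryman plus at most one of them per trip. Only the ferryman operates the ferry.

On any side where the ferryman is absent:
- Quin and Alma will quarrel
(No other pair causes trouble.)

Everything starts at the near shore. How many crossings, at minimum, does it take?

Counting alone: the ferryman can take at most 1 across per trip to the far shore, so moving all 6 needs at least 6 loaded trips out, with a return between consecutive ones — at least 11 crossings.
The plan below uses exactly 11 crossings, so it is optimal:
1. Ferryman goes to the far shore with Quin.  [the near shore: Alma, Gus, Ivo, Jules, Rhea | the far shore: Quin]
2. Ferryman goes back to the near shore alone.  [the near shore: Alma, Gus, Ivo, Jules, Rhea | the far shore: Quin]
3. Ferryman goes to the far shore with Gus.  [the near shore: Alma, Ivo, Jules, Rhea | the far shore: Gus, Quin]
4. Ferryman goes back to the near shore alone.  [the near shore: Alma, Ivo, Jules, Rhea | the far shore: Gus, Quin]
5. Ferryman goes to the far shore with Ivo.  [the near shore: Alma, Jules, Rhea | the far shore: Gus, Ivo, Quin]
6. Ferryman goes back to the near shore alone.  [the near shore: Alma, Jules, Rhea | the far shore: Gus, Ivo, Quin]
7. Ferryman goes to the far shore with Jules.  [the near shore: Alma, Rhea | the far shore: Gus, Ivo, Jules, Quin]
8. Ferryman goes back to the near shore alone.  [the near shore: Alma, Rhea | the far shore: Gus, Ivo, Jules, Quin]
9. Ferryman goes to the far shore with Rhea.  [the near shore: Alma | the far shore: Gus, Ivo, Jules, Quin, Rhea]
10. Ferryman goes back to the near shore alone.  [the near shore: Alma | the far shore: Gus, Ivo, Jules, Quin, Rhea]
11. Ferryman goes to the far shore with Alma.  [the near shore: — | the far shore: Alma, Gus, Ivo, Jules, Quin, Rhea]

11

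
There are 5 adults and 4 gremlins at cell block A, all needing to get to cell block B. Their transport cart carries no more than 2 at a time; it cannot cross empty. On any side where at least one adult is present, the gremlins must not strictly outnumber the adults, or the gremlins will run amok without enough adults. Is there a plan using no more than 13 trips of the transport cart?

No

Counting alone: each trip to cell block B takes at most 2 across and each return brings at least 1 back, so after t trips out (and t−1 returns) at most 2t − (t−1) of the 9 are across; that first reaches 9 at t = 8, so at least 15 crossings are needed.
Since 13 < 15, 13 crossings cannot be enough. (The shortest complete plan in fact takes 15:)
1. 2 gremlins → cell block B.  (cell block A: 5A 2G; cell block B: 0A 2G)
2. 1 gremlin ← cell block A.  (cell block A: 5A 3G; cell block B: 0A 1G)
3. 2 gremlins → cell block B.  (cell block A: 5A 1G; cell block B: 0A 3G)
4. 1 gremlin ← cell block A.  (cell block A: 5A 2G; cell block B: 0A 2G)
5. 2 adults → cell block B.  (cell block A: 3A 2G; cell block B: 2A 2G)
6. 1 gremlin ← cell block A.  (cell block A: 3A 3G; cell block B: 2A 1G)
7. 1 adult and 1 gremlin → cell block B.  (cell block A: 2A 2G; cell block B: 3A 2G)
8. 1 adult ← cell block A.  (cell block A: 3A 2G; cell block B: 2A 2G)
9. 1 adult and 1 gremlin → cell block B.  (cell block A: 2A 1G; cell block B: 3A 3G)
10. 1 gremlin ← cell block A.  (cell block A: 2A 2G; cell block B: 3A 2G)
11. 1 adult and 1 gremlin → cell block B.  (cell block A: 1A 1G; cell block B: 4A 3G)
12. 1 adult ← cell block A.  (cell block A: 2A 1G; cell block B: 3A 3G)
13. 1 adult and 1 gremlin → cell block B.  (cell block A: 1A 0G; cell block B: 4A 4G)
14. 1 gremlin ← cell block A.  (cell block A: 1A 1G; cell block B: 4A 3G)
15. 1 adult and 1 gremlin → cell block B.  (cell block A: 0A 0G; cell block B: 5A 4G)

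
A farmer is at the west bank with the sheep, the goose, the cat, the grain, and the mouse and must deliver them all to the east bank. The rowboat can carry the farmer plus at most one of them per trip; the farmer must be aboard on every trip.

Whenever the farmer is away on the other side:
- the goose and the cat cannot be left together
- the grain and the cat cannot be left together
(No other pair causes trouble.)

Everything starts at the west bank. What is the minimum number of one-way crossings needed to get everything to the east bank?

Counting alone: the farmer can take at most 1 across per trip to the east bank, so moving all 5 needs at least 5 loaded trips out, with a return between consecutive ones — at least 9 crossings.
The safety rule pushes this higher. Following every safe sequence of crossings, the most of the 5 that can be at the east bank as the rowboat arrives there on crossing 9 is 4 — never all 5.
So no plan with fewer than 11 crossings exists, and this one achieves 11:
1. Farmer goes to the east bank with the cat.
2. Farmer goes back to the west bank alone.
3. Farmer goes to the east bank with the sheep.
4. Farmer goes back to the west bank alone.
5. Farmer goes to the east bank with the goose.
6. Farmer goes back to the west bank with the cat.
7. Farmer goes to the east bank with the grain.
8. Farmer goes back to the west bank alone.
9. Farmer goes to the east bank with the mouse.
10. Farmer goes back to the west bank alone.
11. Farmer goes to the east bank with the cat.

11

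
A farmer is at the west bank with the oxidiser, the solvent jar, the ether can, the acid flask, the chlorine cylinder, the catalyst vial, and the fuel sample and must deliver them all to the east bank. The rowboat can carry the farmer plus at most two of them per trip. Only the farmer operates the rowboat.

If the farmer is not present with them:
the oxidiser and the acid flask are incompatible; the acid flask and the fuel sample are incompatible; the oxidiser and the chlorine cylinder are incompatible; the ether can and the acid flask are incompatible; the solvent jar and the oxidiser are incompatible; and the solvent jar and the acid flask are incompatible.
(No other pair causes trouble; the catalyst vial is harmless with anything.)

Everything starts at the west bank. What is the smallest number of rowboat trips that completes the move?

Counting alone: the farmer can take at most 2 across per trip to the east bank, so moving all 7 needs at least 4 loaded trips out, with a return between consecutive ones — at least 7 crossings.
The safety rule pushes this higher. Following every safe sequence of crossings, the most of the 7 that can be at the east bank as the rowboat arrives there on crossings 7, 9 is 5, 6 respectively — never all 7.
So no plan with fewer than 11 crossings exists, and this one achieves 11:
1. Farmer goes to the east bank with the acid flask and the oxidiser.  [the west bank: the catalyst vial, the chlorine cylinder, the ether can, the fuel sample, the solvent jar | the east bank: the acid flask, the oxidiser]
2. Farmer goes back to the west bank with the oxidiser.  [the west bank: the catalyst vial, the chlorine cylinder, the ether can, the fuel sample, the oxidiser, the solvent jar | the east bank: the acid flask]
3. Farmer goes to the east bank with the ether can and the oxidiser.  [the west bank: the catalyst vial, the chlorine cylinder, the fuel sample, the solvent jar | the east bank: the acid flask, the ether can, the oxidiser]
4. Farmer goes back to the west bank with the acid flask.  [the west bank: the acid flask, the catalyst vial, the chlorine cylinder, the fuel sample, the solvent jar | the east bank: the ether can, the oxidiser]
5. Farmer goes to the east bank with the fuel sample and the solvent jar.  [the west bank: the acid flask, the catalyst vial, the chlorine cylinder | the east bank: the ether can, the fuel sample, the oxidiser, the solvent jar]
6. Farmer goes back to the west bank with the oxidiser.  [the west bank: the acid flask, the catalyst vial, the chlorine cylinder, the oxidiser | the east bank: the ether can, the fuel sample, the solvent jar]
7. Farmer goes to the east bank with the chlorine cylinder and the oxidiser.  [the west bank: the acid flask, the catalyst vial | the east bank: the chlorine cylinder, the ether can, the fuel sample, the oxidiser, the solvent jar]
8. Farmer goes back to the west bank with the oxidiser.  [the west bank: the acid flask, the catalyst vial, the oxidiser | the east bank: the chlorine cylinder, the ether can, the fuel sample, the solvent jar]
9. Farmer goes to the east bank with the catalyst vial and the oxidiser.  [the west bank: the acid flask | the east bank: the catalyst vial, the chlorine cylinder, the ether can, the fuel sample, the oxidiser, the solvent jar]
10. Farmer goes back to the west bank with the oxidiser.  [the west bank: the acid flask, the oxidiser | the east bank: the catalyst vial, the chlorine cylinder, the ether can, the fuel sample, the solvent jar]
11. Farmer goes to the east bank with the acid flask and the oxidiser.  [the west bank: — | the east bank: the acid flask, the catalyst vial, the chlorine cylinder, the ether can, the fuel sample, the oxidiser, the solvent jar]

11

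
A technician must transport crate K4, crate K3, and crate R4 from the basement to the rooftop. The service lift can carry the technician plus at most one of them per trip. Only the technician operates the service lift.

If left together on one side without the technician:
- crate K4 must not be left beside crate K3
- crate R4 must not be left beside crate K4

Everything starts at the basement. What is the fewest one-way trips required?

Counting alone: the technician can take at most 1 across per trip to the rooftop, so moving all 3 needs at least 3 loaded trips out, with a return between consecutive ones — at least 5 crossings.
The safety rule pushes this higher. Following every safe sequence of crossings, the most of the 3 that can be at the rooftop as the service lift arrives there on crossing 5 is 2 — never all 3.
So no plan with fewer than 7 crossings exists, and this one achieves 7:
1. Technician goes to the rooftop with crate K4.  [the basement: crate K3, crate R4 | the rooftop: crate K4]
2. Technician goes back to the basement alone.  [the basement: crate K3, crate R4 | the rooftop: crate K4]
3. Technician goes to the rooftop with crate K3.  [the basement: crate R4 | the rooftop: crate K3, crate K4]
4. Technician goes back to the basement with crate K4.  [the basement: crate K4, crate R4 | the rooftop: crate K3]
5. Technician goes to the rooftop with crate R4.  [the basement: crate K4 | the rooftop: crate K3, crate R4]
6. Technician goes back to the basement alone.  [the basement: crate K4 | the rooftop: crate K3, crate R4]
7. Technician goes to the rooftop with crate K4.  [the basement: — | the rooftop: crate K3, crate K4, crate R4]

7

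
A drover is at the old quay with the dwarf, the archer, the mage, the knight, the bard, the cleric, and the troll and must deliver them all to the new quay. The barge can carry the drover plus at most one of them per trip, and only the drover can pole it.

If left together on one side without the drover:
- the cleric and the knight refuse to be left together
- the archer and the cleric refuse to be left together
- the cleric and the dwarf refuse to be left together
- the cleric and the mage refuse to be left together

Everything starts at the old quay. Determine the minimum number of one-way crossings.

Following every safe sequence of crossings from the start, the most of the 7 that can be at the new quay as the barge arrives there on crossings 1, 3, 5, 7 is 1, 2, 3, 4 respectively; the best ever achieved is 4 of 7.
From crossing 9 on, no configuration arises that was not already reachable earlier: only 44 distinct safe configurations (who is on which side, and where the barge is) can ever be reached, none of them has everyone across, and every continuation just revisits them. So no valid plan exists.

impossible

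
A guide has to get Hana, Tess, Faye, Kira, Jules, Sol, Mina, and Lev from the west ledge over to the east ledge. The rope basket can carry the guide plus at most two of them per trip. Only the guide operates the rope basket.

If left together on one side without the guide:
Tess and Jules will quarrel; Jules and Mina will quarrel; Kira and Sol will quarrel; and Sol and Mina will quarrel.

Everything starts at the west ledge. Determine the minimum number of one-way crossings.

9

Counting alone: the guide can take at most 2 across per trip to the east ledge, so moving all 8 needs at least 4 loaded trips out, with a return between consecutive ones — at least 7 crossings.
The safety rule pushes this higher. Following every safe sequence of crossings, the most of the 8 that can be at the east ledge as the rope basket arrives there on crossing 7 is 7 — never all 8.
So no plan with fewer than 9 crossings exists, and this one achieves 9:
1. Guide goes to the east ledge with Jules and Sol.  [the west ledge: Faye, Hana, Kira, Lev, Mina, Tess | the east ledge: Jules, Sol]
2. Guide goes back to the west ledge alone.  [the west ledge: Faye, Hana, Kira, Lev, Mina, Tess | the east ledge: Jules, Sol]
3. Guide goes to the east ledge with Hana and Tess.  [the west ledge: Faye, Kira, Lev, Mina | the east ledge: Hana, Jules, Sol, Tess]
4. Guide goes back to the west ledge with Jules.  [the west ledge: Faye, Jules, Kira, Lev, Mina | the east ledge: Hana, Sol, Tess]
5. Guide goes to the east ledge with Faye and Mina.  [the west ledge: Jules, Kira, Lev | the east ledge: Faye, Hana, Mina, Sol, Tess]
6. Guide goes back to the west ledge with Sol.  [the west ledge: Jules, Kira, Lev, Sol | the east ledge: Faye, Hana, Mina, Tess]
7. Guide goes to the east ledge with Kira and Lev.  [the west ledge: Jules, Sol | the east ledge: Faye, Hana, Kira, Lev, Mina, Tess]
8. Guide goes back to the west ledge alone.  [the west ledge: Jules, Sol | the east ledge: Faye, Hana, Kira, Lev, Mina, Tess]
9. Guide goes to the east ledge with Jules and Sol.  [the west ledge: — | the east ledge: Faye, Hana, Jules, Kira, Lev, Mina, Sol, Tess]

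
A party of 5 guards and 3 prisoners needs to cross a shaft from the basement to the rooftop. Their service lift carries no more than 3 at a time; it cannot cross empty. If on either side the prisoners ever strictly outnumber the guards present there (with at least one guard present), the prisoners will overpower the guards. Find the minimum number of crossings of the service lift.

7

Counting alone: each trip to the rooftop takes at most 3 across and each return brings at least 1 back, so after t trips out (and t−1 returns) at most 3t − (t−1) of the 8 are across; that first reaches 8 at t = 4, so at least 7 crossings are needed.
The plan below uses exactly 7 crossings, so it is optimal:
1. 2 prisoners → the rooftop.  (the basement: 5G 1P; the rooftop: 0G 2P)
2. 1 prisoner ← the basement.  (the basement: 5G 2P; the rooftop: 0G 1P)
3. 2 guards and 1 prisoner → the rooftop.  (the basement: 3G 1P; the rooftop: 2G 2P)
4. 1 prisoner ← the basement.  (the basement: 3G 2P; the rooftop: 2G 1P)
5. 1 guard and 2 prisoners → the rooftop.  (the basement: 2G 0P; the rooftop: 3G 3P)
6. 1 prisoner ← the basement.  (the basement: 2G 1P; the rooftop: 3G 2P)
7. 2 guards and 1 prisoner → the rooftop.  (the basement: 0G 0P; the rooftop: 5G 3P)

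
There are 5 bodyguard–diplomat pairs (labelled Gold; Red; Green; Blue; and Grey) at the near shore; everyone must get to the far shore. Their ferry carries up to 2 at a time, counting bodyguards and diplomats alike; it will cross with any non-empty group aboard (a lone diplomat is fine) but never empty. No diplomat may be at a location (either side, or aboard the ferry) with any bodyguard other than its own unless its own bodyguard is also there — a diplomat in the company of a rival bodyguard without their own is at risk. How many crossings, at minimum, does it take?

impossible

Following every safe sequence of crossings from the start, the most of the 10 that can be at the far shore as the ferry arrives there on crossings 1, 3, 5, 7 is 2, 3, 4, 5 respectively; the best ever achieved is 5 of 10.
From crossing 9 on, no configuration arises that was not already reachable earlier: only 82 distinct safe configurations (who is on which side, and where the ferry is) can ever be reached, none of them has everyone across, and every continuation just revisits them. So no valid plan exists.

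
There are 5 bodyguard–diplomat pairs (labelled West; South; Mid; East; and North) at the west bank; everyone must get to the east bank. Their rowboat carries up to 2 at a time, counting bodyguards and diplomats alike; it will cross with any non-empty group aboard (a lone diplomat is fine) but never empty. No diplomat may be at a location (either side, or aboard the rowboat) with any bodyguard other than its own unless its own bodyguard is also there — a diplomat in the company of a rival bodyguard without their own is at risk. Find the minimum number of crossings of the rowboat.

impossible

Following every safe sequence of crossings from the start, the most of the 10 that can be at the east bank as the rowboat arrives there on crossings 1, 3, 5, 7 is 2, 3, 4, 5 respectively; the best ever achieved is 5 of 10.
From crossing 9 on, no configuration arises that was not already reachable earlier: only 82 distinct safe configurations (who is on which side, and where the rowboat is) can ever be reached, none of them has everyone across, and every continuation just revisits them. So no valid plan exists.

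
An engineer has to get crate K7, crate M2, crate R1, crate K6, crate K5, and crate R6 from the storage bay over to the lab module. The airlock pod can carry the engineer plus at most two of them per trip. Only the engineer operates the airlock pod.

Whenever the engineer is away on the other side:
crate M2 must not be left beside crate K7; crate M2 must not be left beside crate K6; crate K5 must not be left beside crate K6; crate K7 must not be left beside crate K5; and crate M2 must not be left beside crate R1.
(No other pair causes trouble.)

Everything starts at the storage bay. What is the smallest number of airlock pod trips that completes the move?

Counting alone: the engineer can take at most 2 across per trip to the lab module, so moving all 6 needs at least 3 loaded trips out, with a return between consecutive ones — at least 5 crossings.
The safety rule pushes this higher. Following every safe sequence of crossings, the most of the 6 that can be at the lab module as the airlock pod arrives there on crossing 5 is 5 — never all 6.
So no plan with fewer than 7 crossings exists, and this one achieves 7:
1. Engineer goes to the lab module with crate K5 and crate M2.  [the storage bay: crate K6, crate K7, crate R1, crate R6 | the lab module: crate K5, crate M2]
2. Engineer goes back to the storage bay alone.  [the storage bay: crate K6, crate K7, crate R1, crate R6 | the lab module: crate K5, crate M2]
3. Engineer goes to the lab module with crate K7 and crate R1.  [the storage bay: crate K6, crate R6 | the lab module: crate K5, crate K7, crate M2, crate R1]
4. Engineer goes back to the storage bay with crate K5 and crate M2.  [the storage bay: crate K5, crate K6, crate M2, crate R6 | the lab module: crate K7, crate R1]
5. Engineer goes to the lab module with crate K6 and crate R6.  [the storage bay: crate K5, crate M2 | the lab module: crate K6, crate K7, crate R1, crate R6]
6. Engineer goes back to the storage bay alone.  [the storage bay: crate K5, crate M2 | the lab module: crate K6, crate K7, crate R1, crate R6]
7. Engineer goes to the lab module with crate K5 and crate M2.  [the storage bay: — | the lab module: crate K5, crate K6, crate K7, crate M2, crate R1, crate R6]

7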